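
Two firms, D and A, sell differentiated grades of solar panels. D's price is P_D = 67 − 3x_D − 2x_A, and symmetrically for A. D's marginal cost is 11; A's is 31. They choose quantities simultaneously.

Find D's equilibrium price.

35.75

Firm D's profit: π = x_D(67 − 3x_D − 2x_A) − 11x_D.
∂π/∂x_D = 56 − 6x_D − 2x_A = 0 ⇒ x_D = 28/3 − (1/3)x_A.
Similarly x_A = 6 − (1/3)x_D.
Solving the two reaction functions simultaneously: (1 − (−1/3)(−1/3))x_D = 28/3 − (1/3)·6, so (8/9)x_D = 22/3 and x_D = 8.25.
Then x_A = 6 − (1/3)·8.25 = 3.25.
P_D = 67 − 3·8.25 − 2·3.25 = 35.75.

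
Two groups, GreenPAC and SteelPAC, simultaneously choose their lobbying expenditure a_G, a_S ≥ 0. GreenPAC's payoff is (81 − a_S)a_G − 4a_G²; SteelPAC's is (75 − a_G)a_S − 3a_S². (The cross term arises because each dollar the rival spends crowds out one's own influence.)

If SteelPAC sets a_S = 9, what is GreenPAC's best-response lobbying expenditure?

Expanding GreenPAC's payoff: 81a_G − a_Sa_G − 4a_G².
∂π/∂a_G = 81 − a_S − 8a_G = 0, so a_G = 10.125 − 0.125a_S.
At a_S = 9: a_G = 10.125 − 0.125·9 = 9.

9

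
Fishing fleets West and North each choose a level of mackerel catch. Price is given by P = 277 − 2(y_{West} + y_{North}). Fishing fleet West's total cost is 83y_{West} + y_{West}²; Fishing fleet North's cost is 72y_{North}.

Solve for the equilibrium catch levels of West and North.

18.3, 42.1

Fishing fleet West's profit: π = y_{West}(277 − 2(y_{West} + y_{North})) − 83y_{West} − y_{West}².
∂π/∂y_{West} = 194 − 6y_{West} − 2y_{North} = 0, so y_{West} = 97/3 − (1/3)y_{North}.
For North: ∂π/∂y_{North} = 205 − 4y_{North} − 2y_{West} = 0 ⇒ y_{North} = 51.25 − 0.5y_{West}.
Substituting the second reaction function into the first: y_{West} = 97/3 − (1/3)(51.25 − 0.5y_{West}), which gives (5/6)y_{West} = 15.25 ⇒ y_{West} = 18.3.
Then y_{North} = 51.25 − 0.5·18.3 = 42.1.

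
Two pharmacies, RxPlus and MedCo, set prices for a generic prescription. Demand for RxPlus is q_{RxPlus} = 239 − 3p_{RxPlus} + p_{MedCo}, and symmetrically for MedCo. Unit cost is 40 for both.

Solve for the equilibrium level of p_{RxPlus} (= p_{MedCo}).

RxPlus's profit: π = (p_{RxPlus} − 40)(239 − 3p_{RxPlus} + p_{MedCo}).
∂π/∂p_{RxPlus} = 359 − 6p_{RxPlus} + p_{MedCo} = 0 ⇒ p_{RxPlus} = 359/6 + (1/6)p_{MedCo}.
By symmetry p_{MedCo} = p_{RxPlus}; substituting into the reaction function, (5/6)p_{RxPlus} = 359/6 and p_{RxPlus} = 71.8.

71.8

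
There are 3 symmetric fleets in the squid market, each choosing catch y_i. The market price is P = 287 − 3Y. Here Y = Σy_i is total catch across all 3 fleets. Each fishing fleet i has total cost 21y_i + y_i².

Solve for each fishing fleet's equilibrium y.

19

A representative fishing fleet's profit is π_i = y_i(287 − 3Y) − 21y_i − y_i², with Y = y_i + Σ_{j≠i} y_j.
First-order condition: 266 − 8y_i − 3Σ_{j≠i} y_j = 0.
In a symmetric equilibrium every fishing fleet chooses the same y, so Σ_{j≠i} y_j = 2y. The condition becomes 266 − 14y = 0, giving y = 266/14 = 19.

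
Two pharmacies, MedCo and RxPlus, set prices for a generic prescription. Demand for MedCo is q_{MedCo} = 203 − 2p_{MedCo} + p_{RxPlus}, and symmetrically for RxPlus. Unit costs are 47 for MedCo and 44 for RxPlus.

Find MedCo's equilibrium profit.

MedCo's profit: π = (p_{MedCo} − 47)(203 − 2p_{MedCo} + p_{RxPlus}).
∂π/∂p_{MedCo} = 297 − 4p_{MedCo} + p_{RxPlus} = 0 ⇒ p_{MedCo} = 74.25 + 0.25p_{RxPlus}.
Similarly p_{RxPlus} = 72.75 + 0.25p_{MedCo}.
Substituting the second reaction function into the first: p_{MedCo} = 74.25 + 0.25(72.75 + 0.25p_{MedCo}), which gives 0.9375p_{MedCo} = 92.4375 ⇒ p_{MedCo} = 98.6.
Then p_{RxPlus} = 72.75 + 0.25·98.6 = 97.4.
q_{MedCo} = 203 − 2·98.6 + 97.4 = 103.2.
Profit = (98.6 − 47)·103.2 = 5325.12.

5325.12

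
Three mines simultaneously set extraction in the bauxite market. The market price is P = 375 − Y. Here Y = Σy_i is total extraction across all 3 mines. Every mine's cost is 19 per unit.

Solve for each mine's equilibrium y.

A representative mine's profit is π_i = y_i(375 − Y) − 19y_i, with Y = y_i + Σ_{j≠i} y_j.
First-order condition: 356 − 2y_i − Σ_{j≠i} y_j = 0.
Imposing symmetry (y_j = y for all j) turns Σ_{j≠i} y_j into 2y, so 356 = 4y and y = 89.

89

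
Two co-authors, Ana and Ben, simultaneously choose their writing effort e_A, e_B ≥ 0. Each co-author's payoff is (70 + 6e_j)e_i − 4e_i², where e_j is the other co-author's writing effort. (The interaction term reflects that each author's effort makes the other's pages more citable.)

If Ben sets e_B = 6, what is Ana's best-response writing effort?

13.25

Ana's payoff is (70 + 6e_B)e_A − 4e_A².
∂π/∂e_A = 70 + 6e_B − 8e_A = 0, so e_A = 8.75 + 0.75e_B.
At e_B = 6: e_A = 8.75 + 0.75·6 = 13.25.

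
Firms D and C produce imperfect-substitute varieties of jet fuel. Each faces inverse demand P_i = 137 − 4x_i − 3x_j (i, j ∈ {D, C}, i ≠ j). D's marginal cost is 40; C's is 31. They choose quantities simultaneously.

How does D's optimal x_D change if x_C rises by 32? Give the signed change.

Firm D's profit: π = x_D(137 − 4x_D − 3x_C) − 40x_D.
∂π/∂x_D = 97 − 8x_D − 3x_C = 0 ⇒ x_D = 12.125 − 0.375x_C.
The reaction-function slope is −0.375, so a 32-unit rise in x_C moves x_D by −0.375 × 32 = −12. D's best response falls — the actions are strategic substitutes.

-12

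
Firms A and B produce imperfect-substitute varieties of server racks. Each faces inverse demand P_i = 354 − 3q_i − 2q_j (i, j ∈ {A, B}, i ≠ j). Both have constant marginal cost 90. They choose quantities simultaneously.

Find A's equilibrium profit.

3267

Firm A's profit: π = q_A(354 − 3q_A − 2q_B) − 90q_A.
∂π/∂q_A = 264 − 6q_A − 2q_B = 0 ⇒ q_A = 44 − (1/3)q_B.
By symmetry q_B = q_A; substituting into the reaction function, (4/3)q_A = 44 and q_A = 33.
P_A = 354 − 3·33 − 2·33 = 189.
Profit = (189 − 90)·33 = 3267.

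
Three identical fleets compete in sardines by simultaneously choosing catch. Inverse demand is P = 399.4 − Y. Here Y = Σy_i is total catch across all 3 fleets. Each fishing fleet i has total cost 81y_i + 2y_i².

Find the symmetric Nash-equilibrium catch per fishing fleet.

A representative fishing fleet's profit is π_i = y_i(399.4 − Y) − 81y_i − 2y_i², with Y = y_i + Σ_{j≠i} y_j.
First-order condition: 318.4 − 6y_i − Σ_{j≠i} y_j = 0.
In a symmetric equilibrium every fishing fleet chooses the same y, so Σ_{j≠i} y_j = 2y. The condition becomes 318.4 − 8y = 0, giving y = 318.4/8 = 39.8.

39.8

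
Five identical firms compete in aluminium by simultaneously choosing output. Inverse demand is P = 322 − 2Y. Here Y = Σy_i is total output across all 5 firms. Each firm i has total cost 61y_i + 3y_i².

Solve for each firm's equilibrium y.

A representative firm's profit is π_i = y_i(322 − 2Y) − 61y_i − 3y_i², with Y = y_i + Σ_{j≠i} y_j.
First-order condition: 261 − 10y_i − 2Σ_{j≠i} y_j = 0.
With identical firms, set every y_j = y: then 261 − 10y − 8y = 0, i.e. y = 261/18 = 14.5.

14.5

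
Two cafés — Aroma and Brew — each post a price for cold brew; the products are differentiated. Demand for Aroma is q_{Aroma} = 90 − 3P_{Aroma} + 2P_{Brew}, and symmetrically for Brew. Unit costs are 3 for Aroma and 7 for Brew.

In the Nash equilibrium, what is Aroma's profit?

1518.75

Aroma's profit: π = (P_{Aroma} − 3)(90 − 3P_{Aroma} + 2P_{Brew}).
∂π/∂P_{Aroma} = 99 − 6P_{Aroma} + 2P_{Brew} = 0 ⇒ P_{Aroma} = 16.5 + (1/3)P_{Brew}.
Similarly P_{Brew} = 18.5 + (1/3)P_{Aroma}.
Plugging P_{Brew} into Aroma's best response: P_{Aroma} = 16.5 + (1/3)(18.5 + (1/3)P_{Aroma}) ⇒ (8/9)P_{Aroma} = 68/3, so P_{Aroma} = 25.5.
Then P_{Brew} = 18.5 + (1/3)·25.5 = 27.
q_{Aroma} = 90 − 3·25.5 + 2·27 = 67.5.
Profit = (25.5 − 3)·67.5 = 1518.75.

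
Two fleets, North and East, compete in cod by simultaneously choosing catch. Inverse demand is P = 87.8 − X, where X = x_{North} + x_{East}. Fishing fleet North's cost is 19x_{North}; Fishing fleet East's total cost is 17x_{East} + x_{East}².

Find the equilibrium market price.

48.2

Fishing fleet North's profit: π = x_{North}(87.8 − (x_{North} + x_{East})) − 19x_{North}.
∂π/∂x_{North} = 68.8 − 2x_{North} − x_{East} = 0, so x_{North} = 34.4 − 0.5x_{East}.
For East: ∂π/∂x_{East} = 70.8 − 4x_{East} − x_{North} = 0 ⇒ x_{East} = 17.7 − 0.25x_{North}.
Solving the two reaction functions simultaneously: (1 − (−0.5)(−0.25))x_{North} = 34.4 − 0.5·17.7, so 0.875x_{North} = 25.55 and x_{North} = 29.2.
Then x_{East} = 17.7 − 0.25·29.2 = 10.4.
Equilibrium price: P = 87.8 − 39.6 = 48.2.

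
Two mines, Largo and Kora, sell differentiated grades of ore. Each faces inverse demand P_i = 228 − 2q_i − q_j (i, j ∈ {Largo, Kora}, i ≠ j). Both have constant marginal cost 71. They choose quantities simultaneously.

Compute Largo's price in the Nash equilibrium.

133.8

Mine Largo's profit: π = q_{Largo}(228 − 2q_{Largo} − q_{Kora}) − 71q_{Largo}.
∂π/∂q_{Largo} = 157 − 4q_{Largo} − q_{Kora} = 0 ⇒ q_{Largo} = 39.25 − 0.25q_{Kora}.
By symmetry q_{Kora} = q_{Largo}; substituting into the reaction function, 1.25q_{Largo} = 39.25 and q_{Largo} = 31.4.
P_{Largo} = 228 − 2·31.4 − 31.4 = 133.8.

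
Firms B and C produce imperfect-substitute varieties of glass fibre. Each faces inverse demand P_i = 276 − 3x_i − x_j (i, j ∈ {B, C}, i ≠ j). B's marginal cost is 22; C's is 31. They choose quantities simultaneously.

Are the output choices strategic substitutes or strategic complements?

strategic substitutes

Firm B's profit: π = x_B(276 − 3x_B − x_C) − 22x_B.
∂π/∂x_B = 254 − 6x_B − x_C = 0 ⇒ x_B = 127/3 − (1/6)x_C.
The best-response slope dx_B/dx_C = −1/6 < 0: the reaction function is downward-sloping, so the choices are strategic substitutes.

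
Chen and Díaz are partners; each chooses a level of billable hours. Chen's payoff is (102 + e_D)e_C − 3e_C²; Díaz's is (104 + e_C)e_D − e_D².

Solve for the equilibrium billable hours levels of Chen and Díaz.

28, 66

Expanding Chen's payoff: 102e_C + e_De_C − 3e_C².
∂π/∂e_C = 102 + e_D − 6e_C = 0, so e_C = 17 + (1/6)e_D.
Likewise for Díaz: e_D = 52 + 0.5e_C.
Substituting the second reaction function into the first: e_C = 17 + (1/6)(52 + 0.5e_C), which gives (11/12)e_C = 77/3 ⇒ e_C = 28.
Then e_D = 52 + 0.5·28 = 66.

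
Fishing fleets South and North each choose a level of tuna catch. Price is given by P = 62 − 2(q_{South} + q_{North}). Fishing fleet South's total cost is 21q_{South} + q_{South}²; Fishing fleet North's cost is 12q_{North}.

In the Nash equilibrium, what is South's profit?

30.72

Fishing fleet South's profit: π = q_{South}(62 − 2(q_{South} + q_{North})) − 21q_{South} − q_{South}².
∂π/∂q_{South} = 41 − 6q_{South} − 2q_{North} = 0, so q_{South} = 41/6 − (1/3)q_{North}.
For North: ∂π/∂q_{North} = 50 − 4q_{North} − 2q_{South} = 0 ⇒ q_{North} = 12.5 − 0.5q_{South}.
Substituting the second reaction function into the first: q_{South} = 41/6 − (1/3)(12.5 − 0.5q_{South}), which gives (5/6)q_{South} = 8/3 ⇒ q_{South} = 3.2.
Then q_{North} = 12.5 − 0.5·3.2 = 10.9.
Price P = 62 − 2·14.1 = 33.8.
South's profit: (33.8 − 21)·3.2 − (3.2)² = 30.72.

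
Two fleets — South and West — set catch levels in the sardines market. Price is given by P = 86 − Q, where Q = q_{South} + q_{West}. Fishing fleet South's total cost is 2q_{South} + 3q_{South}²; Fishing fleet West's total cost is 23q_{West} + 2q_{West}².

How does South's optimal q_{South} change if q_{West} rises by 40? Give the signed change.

-5

Fishing fleet South's profit: π = q_{South}(86 − (q_{South} + q_{West})) − 2q_{South} − 3q_{South}².
∂π/∂q_{South} = 84 − 8q_{South} − q_{West} = 0, so q_{South} = 10.5 − 0.125q_{West}.
The reaction-function slope is −0.125, so a 40-unit rise in q_{West} moves q_{South} by −0.125 × 40 = −5. South's best response falls — the actions are strategic substitutes.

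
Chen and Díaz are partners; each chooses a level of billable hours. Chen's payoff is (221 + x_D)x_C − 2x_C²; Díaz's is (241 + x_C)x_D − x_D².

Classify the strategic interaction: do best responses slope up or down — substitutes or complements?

strategic complements

Expanding Chen's payoff: 221x_C + x_Dx_C − 2x_C².
∂π/∂x_C = 221 + x_D − 4x_C = 0, so x_C = 55.25 + 0.25x_D.
The best-response slope dx_C/dx_D = 0.25 > 0: the reaction function is upward-sloping, so the choices are strategic complements.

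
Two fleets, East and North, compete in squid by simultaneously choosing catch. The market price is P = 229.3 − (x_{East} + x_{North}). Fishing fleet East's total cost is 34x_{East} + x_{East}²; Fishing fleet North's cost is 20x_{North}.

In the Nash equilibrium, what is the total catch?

Fishing fleet East's profit: π = x_{East}(229.3 − (x_{East} + x_{North})) − 34x_{East} − x_{East}².
∂π/∂x_{East} = 195.3 − 4x_{East} − x_{North} = 0, so x_{East} = 48.825 − 0.25x_{North}.
For North: ∂π/∂x_{North} = 209.3 − 2x_{North} − x_{East} = 0 ⇒ x_{North} = 104.65 − 0.5x_{East}.
Plugging x_{North} into East's best response: x_{East} = 48.825 − 0.25(104.65 − 0.5x_{East}) ⇒ 0.875x_{East} = 22.6625, so x_{East} = 25.9.
Then x_{North} = 104.65 − 0.5·25.9 = 91.7.
Total catch: 25.9 + 91.7 = 117.6.

117.6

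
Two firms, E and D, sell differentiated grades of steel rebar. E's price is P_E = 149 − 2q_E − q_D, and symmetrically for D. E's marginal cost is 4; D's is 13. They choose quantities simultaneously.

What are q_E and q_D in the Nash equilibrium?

Firm E's profit: π = q_E(149 − 2q_E − q_D) − 4q_E.
∂π/∂q_E = 145 − 4q_E − q_D = 0 ⇒ q_E = 36.25 − 0.25q_D.
Similarly q_D = 34 − 0.25q_E.
Plugging q_D into E's best response: q_E = 36.25 − 0.25(34 − 0.25q_E) ⇒ 0.9375q_E = 27.75, so q_E = 29.6.
Then q_D = 34 − 0.25·29.6 = 26.6.

29.6, 26.6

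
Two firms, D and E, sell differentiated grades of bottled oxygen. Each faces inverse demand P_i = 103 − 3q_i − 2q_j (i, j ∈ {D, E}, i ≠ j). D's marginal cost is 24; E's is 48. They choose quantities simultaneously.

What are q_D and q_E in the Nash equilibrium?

11.375, 5.375

Firm D's profit: π = q_D(103 − 3q_D − 2q_E) − 24q_D.
∂π/∂q_D = 79 − 6q_D − 2q_E = 0 ⇒ q_D = 79/6 − (1/3)q_E.
Similarly q_E = 55/6 − (1/3)q_D.
Plugging q_E into D's best response: q_D = 79/6 − (1/3)(55/6 − (1/3)q_D) ⇒ (8/9)q_D = 91/9, so q_D = 11.375.
Then q_E = 55/6 − (1/3)·11.375 = 5.375.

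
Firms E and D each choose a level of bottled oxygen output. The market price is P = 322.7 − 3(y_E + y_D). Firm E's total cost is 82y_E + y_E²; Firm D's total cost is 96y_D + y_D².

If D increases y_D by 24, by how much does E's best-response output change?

-9

Firm E's profit: π = y_E(322.7 − 3(y_E + y_D)) − 82y_E − y_E².
∂π/∂y_E = 240.7 − 8y_E − 3y_D = 0, so y_E = 30.0875 − 0.375y_D.
The reaction-function slope is −0.375, so a 24-unit rise in y_D moves y_E by −0.375 × 24 = −9. E's best response falls — the actions are strategic substitutes.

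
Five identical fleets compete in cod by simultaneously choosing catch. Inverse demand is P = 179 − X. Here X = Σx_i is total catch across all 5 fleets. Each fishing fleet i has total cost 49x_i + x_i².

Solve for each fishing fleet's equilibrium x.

16.25

A representative fishing fleet's profit is π_i = x_i(179 − X) − 49x_i − x_i², with X = x_i + Σ_{j≠i} x_j.
First-order condition: 130 − 4x_i − Σ_{j≠i} x_j = 0.
In a symmetric equilibrium every fishing fleet chooses the same x, so Σ_{j≠i} x_j = 4x. The condition becomes 130 − 8x = 0, giving x = 130/8 = 16.25.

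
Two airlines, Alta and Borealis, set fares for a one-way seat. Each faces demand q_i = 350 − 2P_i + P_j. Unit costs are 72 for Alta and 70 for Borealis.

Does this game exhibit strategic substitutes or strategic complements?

strategic complements

Alta's profit: π = (P_{Alta} − 72)(350 − 2P_{Alta} + P_{Borealis}).
∂π/∂P_{Alta} = 494 − 4P_{Alta} + P_{Borealis} = 0 ⇒ P_{Alta} = 123.5 + 0.25P_{Borealis}.
The best-response slope dP_{Alta}/dP_{Borealis} = 0.25 > 0: the reaction function is upward-sloping, so the choices are strategic complements.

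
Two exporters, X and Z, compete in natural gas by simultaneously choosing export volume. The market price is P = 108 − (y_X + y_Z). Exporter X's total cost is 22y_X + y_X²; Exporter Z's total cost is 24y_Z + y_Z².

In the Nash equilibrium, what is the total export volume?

Exporter X's profit: π = y_X(108 − (y_X + y_Z)) − 22y_X − y_X².
∂π/∂y_X = 86 − 4y_X − y_Z = 0, so y_X = 21.5 − 0.25y_Z.
By the same steps for Z: y_Z = 21 − 0.25y_X.
Solving the two reaction functions simultaneously: (1 − (−0.25)(−0.25))y_X = 21.5 − 0.25·21, so 0.9375y_X = 16.25 and y_X = 52/3.
Then y_Z = 21 − 0.25·(52/3) = 50/3.
Total export volume: 52/3 + 50/3 = 34.

34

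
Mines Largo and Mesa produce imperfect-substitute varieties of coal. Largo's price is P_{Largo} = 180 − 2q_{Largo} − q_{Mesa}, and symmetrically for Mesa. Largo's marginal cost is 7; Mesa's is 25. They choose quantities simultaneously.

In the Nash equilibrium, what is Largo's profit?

Mine Largo's profit: π = q_{Largo}(180 − 2q_{Largo} − q_{Mesa}) − 7q_{Largo}.
∂π/∂q_{Largo} = 173 − 4q_{Largo} − q_{Mesa} = 0 ⇒ q_{Largo} = 43.25 − 0.25q_{Mesa}.
Similarly q_{Mesa} = 38.75 − 0.25q_{Largo}.
Plugging q_{Mesa} into Largo's best response: q_{Largo} = 43.25 − 0.25(38.75 − 0.25q_{Largo}) ⇒ 0.9375q_{Largo} = 33.5625, so q_{Largo} = 35.8.
Then q_{Mesa} = 38.75 − 0.25·35.8 = 29.8.
P_{Largo} = 180 − 2·35.8 − 29.8 = 78.6.
Profit = (78.6 − 7)·35.8 = 2563.28.

2563.28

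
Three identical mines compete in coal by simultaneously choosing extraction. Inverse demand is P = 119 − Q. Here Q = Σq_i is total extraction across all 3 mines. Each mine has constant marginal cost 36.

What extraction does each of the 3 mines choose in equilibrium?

20.75

A representative mine's profit is π_i = q_i(119 − Q) − 36q_i, with Q = q_i + Σ_{j≠i} q_j.
First-order condition: 83 − 2q_i − Σ_{j≠i} q_j = 0.
Imposing symmetry (q_j = q for all j) turns Σ_{j≠i} q_j into 2q, so 83 = 4q and q = 20.75.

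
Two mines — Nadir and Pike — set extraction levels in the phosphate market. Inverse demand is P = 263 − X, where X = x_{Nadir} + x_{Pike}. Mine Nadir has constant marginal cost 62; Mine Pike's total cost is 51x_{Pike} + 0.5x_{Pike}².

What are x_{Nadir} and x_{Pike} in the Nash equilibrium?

78.2, 44.6

Mine Nadir's profit: π = x_{Nadir}(263 − (x_{Nadir} + x_{Pike})) − 62x_{Nadir}.
∂π/∂x_{Nadir} = 201 − 2x_{Nadir} − x_{Pike} = 0, so x_{Nadir} = 100.5 − 0.5x_{Pike}.
For Pike: ∂π/∂x_{Pike} = 212 − 3x_{Pike} − x_{Nadir} = 0 ⇒ x_{Pike} = 212/3 − (1/3)x_{Nadir}.
Solving the two reaction functions simultaneously: (1 − (−0.5)(−1/3))x_{Nadir} = 100.5 − 0.5·(212/3), so (5/6)x_{Nadir} = 391/6 and x_{Nadir} = 78.2.
Then x_{Pike} = 212/3 − (1/3)·78.2 = 44.6.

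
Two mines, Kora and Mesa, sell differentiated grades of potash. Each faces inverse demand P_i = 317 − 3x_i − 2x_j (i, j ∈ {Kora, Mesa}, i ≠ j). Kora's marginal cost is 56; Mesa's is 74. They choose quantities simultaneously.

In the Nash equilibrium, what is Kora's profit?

Mine Kora's profit: π = x_{Kora}(317 − 3x_{Kora} − 2x_{Mesa}) − 56x_{Kora}.
∂π/∂x_{Kora} = 261 − 6x_{Kora} − 2x_{Mesa} = 0 ⇒ x_{Kora} = 43.5 − (1/3)x_{Mesa}.
Similarly x_{Mesa} = 40.5 − (1/3)x_{Kora}.
Solving the two reaction functions simultaneously: (1 − (−1/3)(−1/3))x_{Kora} = 43.5 − (1/3)·40.5, so (8/9)x_{Kora} = 30 and x_{Kora} = 33.75.
Then x_{Mesa} = 40.5 − (1/3)·33.75 = 29.25.
P_{Kora} = 317 − 3·33.75 − 2·29.25 = 157.25.
Profit = (157.25 − 56)·33.75 = 3417.1875.

3417.1875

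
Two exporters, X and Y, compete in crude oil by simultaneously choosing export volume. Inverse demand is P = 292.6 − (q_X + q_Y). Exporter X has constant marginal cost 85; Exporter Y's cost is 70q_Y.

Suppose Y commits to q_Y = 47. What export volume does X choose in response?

80.3

Exporter X's profit: π = q_X(292.6 − (q_X + q_Y)) − 85q_X.
∂π/∂q_X = 207.6 − 2q_X − q_Y = 0, so q_X = 103.8 − 0.5q_Y.
At q_Y = 47: q_X = 103.8 − 0.5·47 = 80.3.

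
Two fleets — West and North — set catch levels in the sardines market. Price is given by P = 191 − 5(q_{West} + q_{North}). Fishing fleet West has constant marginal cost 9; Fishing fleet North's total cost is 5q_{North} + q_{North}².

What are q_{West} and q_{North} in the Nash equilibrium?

13.2, 10

Fishing fleet West's profit: π = q_{West}(191 − 5(q_{West} + q_{North})) − 9q_{West}.
∂π/∂q_{West} = 182 − 10q_{West} − 5q_{North} = 0, so q_{West} = 18.2 − 0.5q_{North}.
For North: ∂π/∂q_{North} = 186 − 12q_{North} − 5q_{West} = 0 ⇒ q_{North} = 15.5 − (5/12)q_{West}.
Substituting the second reaction function into the first: q_{West} = 18.2 − 0.5(15.5 − (5/12)q_{West}), which gives (19/24)q_{West} = 10.45 ⇒ q_{West} = 13.2.
Then q_{North} = 15.5 − (5/12)·13.2 = 10.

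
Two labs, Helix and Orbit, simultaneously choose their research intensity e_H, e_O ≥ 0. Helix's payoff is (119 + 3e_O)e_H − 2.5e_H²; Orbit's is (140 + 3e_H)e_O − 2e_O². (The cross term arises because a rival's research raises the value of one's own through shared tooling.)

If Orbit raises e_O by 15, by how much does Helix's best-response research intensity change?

Expanding Helix's payoff: 119e_H + 3e_Oe_H − 2.5e_H².
∂π/∂e_H = 119 + 3e_O − 5e_H = 0, so e_H = 23.8 + 0.6e_O.
The reaction-function slope is 0.6, so a 15-unit rise in e_O moves e_H by 0.6 × 15 = 9. Helix's best response rises — the actions are strategic complements.

9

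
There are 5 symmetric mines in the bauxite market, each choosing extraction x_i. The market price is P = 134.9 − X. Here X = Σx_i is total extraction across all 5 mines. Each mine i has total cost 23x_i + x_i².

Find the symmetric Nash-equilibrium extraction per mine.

A representative mine's profit is π_i = x_i(134.9 − X) − 23x_i − x_i², with X = x_i + Σ_{j≠i} x_j.
First-order condition: 111.9 − 4x_i − Σ_{j≠i} x_j = 0.
Imposing symmetry (x_j = x for all j) turns Σ_{j≠i} x_j into 4x, so 111.9 = 8x and x = 13.9875.

13.9875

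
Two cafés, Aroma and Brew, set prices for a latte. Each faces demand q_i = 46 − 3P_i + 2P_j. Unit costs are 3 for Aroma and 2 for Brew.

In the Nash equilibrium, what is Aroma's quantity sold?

Aroma's profit: π = (P_{Aroma} − 3)(46 − 3P_{Aroma} + 2P_{Brew}).
∂π/∂P_{Aroma} = 55 − 6P_{Aroma} + 2P_{Brew} = 0 ⇒ P_{Aroma} = 55/6 + (1/3)P_{Brew}.
Similarly P_{Brew} = 26/3 + (1/3)P_{Aroma}.
Plugging P_{Brew} into Aroma's best response: P_{Aroma} = 55/6 + (1/3)(26/3 + (1/3)P_{Aroma}) ⇒ (8/9)P_{Aroma} = 217/18, so P_{Aroma} = 13.5625.
Then P_{Brew} = 26/3 + (1/3)·13.5625 = 13.1875.
q_{Aroma} = 46 − 3·13.5625 + 2·13.1875 = 31.6875.

31.6875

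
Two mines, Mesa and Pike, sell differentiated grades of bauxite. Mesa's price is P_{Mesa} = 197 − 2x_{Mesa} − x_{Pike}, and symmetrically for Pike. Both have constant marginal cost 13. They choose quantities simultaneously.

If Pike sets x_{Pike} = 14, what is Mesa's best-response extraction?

Mine Mesa's profit: π = x_{Mesa}(197 − 2x_{Mesa} − x_{Pike}) − 13x_{Mesa}.
∂π/∂x_{Mesa} = 184 − 4x_{Mesa} − x_{Pike} = 0 ⇒ x_{Mesa} = 46 − 0.25x_{Pike}.
At x_{Pike} = 14: x_{Mesa} = 46 − 0.25·14 = 42.5.

42.5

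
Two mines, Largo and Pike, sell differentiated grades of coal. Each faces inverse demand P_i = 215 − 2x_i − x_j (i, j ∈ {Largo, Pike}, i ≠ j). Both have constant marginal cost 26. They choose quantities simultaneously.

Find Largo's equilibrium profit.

Mine Largo's profit: π = x_{Largo}(215 − 2x_{Largo} − x_{Pike}) − 26x_{Largo}.
∂π/∂x_{Largo} = 189 − 4x_{Largo} − x_{Pike} = 0 ⇒ x_{Largo} = 47.25 − 0.25x_{Pike}.
Setting x_{Largo} = x_{Pike} in the reaction function: x_{Largo} = 47.25 − 0.25x_{Largo}, so x_{Largo} = 47.25 / 1.25 = 37.8.
P_{Largo} = 215 − 2·37.8 − 37.8 = 101.6.
Profit = (101.6 − 26)·37.8 = 2857.68.

2857.68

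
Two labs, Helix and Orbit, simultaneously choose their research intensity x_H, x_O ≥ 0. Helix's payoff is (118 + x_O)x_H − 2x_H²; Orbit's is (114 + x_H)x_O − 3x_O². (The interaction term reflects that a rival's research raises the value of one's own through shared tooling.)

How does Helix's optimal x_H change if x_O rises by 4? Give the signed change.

Expanding Helix's payoff: 118x_H + x_Ox_H − 2x_H².
∂π/∂x_H = 118 + x_O − 4x_H = 0, so x_H = 29.5 + 0.25x_O.
The reaction-function slope is 0.25, so a 4-unit rise in x_O moves x_H by 0.25 × 4 = 1. Helix's best response rises — the actions are strategic complements.

1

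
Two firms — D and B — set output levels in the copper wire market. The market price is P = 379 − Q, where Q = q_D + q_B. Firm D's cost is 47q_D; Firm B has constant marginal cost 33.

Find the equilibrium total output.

226

Firm D's profit: π = q_D(379 − (q_D + q_B)) − 47q_D.
∂π/∂q_D = 332 − 2q_D − q_B = 0, so q_D = 166 − 0.5q_B.
By the same steps for B: q_B = 173 − 0.5q_D.
Solving the two reaction functions simultaneously: (1 − (−0.5)(−0.5))q_D = 166 − 0.5·173, so 0.75q_D = 79.5 and q_D = 106.
Then q_B = 173 − 0.5·106 = 120.
Total output: 106 + 120 = 226.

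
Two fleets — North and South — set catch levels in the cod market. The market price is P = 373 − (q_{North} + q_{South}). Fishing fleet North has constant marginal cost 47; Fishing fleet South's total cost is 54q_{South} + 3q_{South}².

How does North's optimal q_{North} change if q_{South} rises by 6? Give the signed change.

-3

Fishing fleet North's profit: π = q_{North}(373 − (q_{North} + q_{South})) − 47q_{North}.
∂π/∂q_{North} = 326 − 2q_{North} − q_{South} = 0, so q_{North} = 163 − 0.5q_{South}.
The reaction-function slope is −0.5, so a 6-unit rise in q_{South} moves q_{North} by −0.5 × 6 = −3. North's best response falls — the actions are strategic substitutes.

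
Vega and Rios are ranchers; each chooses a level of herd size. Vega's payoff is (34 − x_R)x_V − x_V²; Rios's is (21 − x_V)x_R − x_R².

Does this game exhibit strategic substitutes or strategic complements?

strategic substitutes

Expanding Vega's payoff: 34x_V − x_Rx_V − x_V².
∂π/∂x_V = 34 − x_R − 2x_V = 0, so x_V = 17 − 0.5x_R.
The best-response slope dx_V/dx_R = −0.5 < 0: the reaction function is downward-sloping, so the choices are strategic substitutes.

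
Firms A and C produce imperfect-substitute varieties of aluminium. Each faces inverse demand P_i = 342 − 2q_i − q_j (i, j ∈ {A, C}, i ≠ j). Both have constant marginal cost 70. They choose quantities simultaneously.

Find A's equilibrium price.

Firm A's profit: π = q_A(342 − 2q_A − q_C) − 70q_A.
∂π/∂q_A = 272 − 4q_A − q_C = 0 ⇒ q_A = 68 − 0.25q_C.
Setting q_A = q_C in the reaction function: q_A = 68 − 0.25q_A, so q_A = 68 / 1.25 = 54.4.
P_A = 342 − 2·54.4 − 54.4 = 178.8.

178.8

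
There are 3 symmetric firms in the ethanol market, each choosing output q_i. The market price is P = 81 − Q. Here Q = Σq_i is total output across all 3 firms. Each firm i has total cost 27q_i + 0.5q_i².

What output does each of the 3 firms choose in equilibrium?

A representative firm's profit is π_i = q_i(81 − Q) − 27q_i − 0.5q_i², with Q = q_i + Σ_{j≠i} q_j.
First-order condition: 54 − 3q_i − Σ_{j≠i} q_j = 0.
In a symmetric equilibrium every firm chooses the same q, so Σ_{j≠i} q_j = 2q. The condition becomes 54 − 5q = 0, giving q = 54/5 = 10.8.

10.8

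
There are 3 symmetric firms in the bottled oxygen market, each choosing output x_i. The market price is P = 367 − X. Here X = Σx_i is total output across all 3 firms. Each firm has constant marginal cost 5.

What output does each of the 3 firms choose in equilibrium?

A representative firm's profit is π_i = x_i(367 − X) − 5x_i, with X = x_i + Σ_{j≠i} x_j.
First-order condition: 362 − 2x_i − Σ_{j≠i} x_j = 0.
In a symmetric equilibrium every firm chooses the same x, so Σ_{j≠i} x_j = 2x. The condition becomes 362 − 4x = 0, giving x = 362/4 = 90.5.

90.5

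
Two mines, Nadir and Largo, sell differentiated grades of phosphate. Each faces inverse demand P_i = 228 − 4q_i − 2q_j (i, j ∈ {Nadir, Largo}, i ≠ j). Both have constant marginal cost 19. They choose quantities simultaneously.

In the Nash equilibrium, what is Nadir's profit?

1747.24

Mine Nadir's profit: π = q_{Nadir}(228 − 4q_{Nadir} − 2q_{Largo}) − 19q_{Nadir}.
∂π/∂q_{Nadir} = 209 − 8q_{Nadir} − 2q_{Largo} = 0 ⇒ q_{Nadir} = 26.125 − 0.25q_{Largo}.
The game is symmetric, so in equilibrium q_{Largo} = q_{Nadir}: the reaction function gives 1.25q_{Nadir} = 26.125, hence q_{Nadir} = 20.9.
P_{Nadir} = 228 − 4·20.9 − 2·20.9 = 102.6.
Profit = (102.6 − 19)·20.9 = 1747.24.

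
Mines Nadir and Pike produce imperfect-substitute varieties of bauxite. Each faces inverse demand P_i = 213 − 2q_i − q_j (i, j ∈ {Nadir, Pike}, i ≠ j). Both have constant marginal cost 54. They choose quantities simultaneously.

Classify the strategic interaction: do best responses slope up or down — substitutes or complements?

Mine Nadir's profit: π = q_{Nadir}(213 − 2q_{Nadir} − q_{Pike}) − 54q_{Nadir}.
∂π/∂q_{Nadir} = 159 − 4q_{Nadir} − q_{Pike} = 0 ⇒ q_{Nadir} = 39.75 − 0.25q_{Pike}.
The best-response slope dq_{Nadir}/dq_{Pike} = −0.25 < 0: the reaction function is downward-sloping, so the choices are strategic substitutes.

strategic substitutes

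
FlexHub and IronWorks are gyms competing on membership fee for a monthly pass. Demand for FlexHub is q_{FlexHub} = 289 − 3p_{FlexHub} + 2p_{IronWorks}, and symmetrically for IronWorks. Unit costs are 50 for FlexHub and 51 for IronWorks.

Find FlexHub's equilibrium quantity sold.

179.8125

FlexHub's profit: π = (p_{FlexHub} − 50)(289 − 3p_{FlexHub} + 2p_{IronWorks}).
∂π/∂p_{FlexHub} = 439 − 6p_{FlexHub} + 2p_{IronWorks} = 0 ⇒ p_{FlexHub} = 439/6 + (1/3)p_{IronWorks}.
Similarly p_{IronWorks} = 221/3 + (1/3)p_{FlexHub}.
Solving the two reaction functions simultaneously: (1 − (1/3)(1/3))p_{FlexHub} = 439/6 + (1/3)·(221/3), so (8/9)p_{FlexHub} = 1759/18 and p_{FlexHub} = 109.9375.
Then p_{IronWorks} = 221/3 + (1/3)·109.9375 = 110.3125.
q_{FlexHub} = 289 − 3·109.9375 + 2·110.3125 = 179.8125.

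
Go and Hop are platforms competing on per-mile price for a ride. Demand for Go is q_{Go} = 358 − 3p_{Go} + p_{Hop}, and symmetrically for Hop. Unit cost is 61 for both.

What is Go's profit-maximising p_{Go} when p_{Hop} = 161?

Go's profit: π = (p_{Go} − 61)(358 − 3p_{Go} + p_{Hop}).
∂π/∂p_{Go} = 541 − 6p_{Go} + p_{Hop} = 0 ⇒ p_{Go} = 541/6 + (1/6)p_{Hop}.
At p_{Hop} = 161: p_{Go} = 541/6 + (1/6)·161 = 117.

117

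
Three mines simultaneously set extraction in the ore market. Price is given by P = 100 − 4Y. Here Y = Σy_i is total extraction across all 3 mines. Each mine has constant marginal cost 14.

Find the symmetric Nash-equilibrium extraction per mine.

A representative mine's profit is π_i = y_i(100 − 4Y) − 14y_i, with Y = y_i + Σ_{j≠i} y_j.
First-order condition: 86 − 8y_i − 4Σ_{j≠i} y_j = 0.
In a symmetric equilibrium every mine chooses the same y, so Σ_{j≠i} y_j = 2y. The condition becomes 86 − 16y = 0, giving y = 86/16 = 5.375.

5.375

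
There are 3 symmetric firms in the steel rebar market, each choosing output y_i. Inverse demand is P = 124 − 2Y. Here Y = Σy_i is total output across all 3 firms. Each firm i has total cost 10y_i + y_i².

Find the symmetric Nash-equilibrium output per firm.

11.4

A representative firm's profit is π_i = y_i(124 − 2Y) − 10y_i − y_i², with Y = y_i + Σ_{j≠i} y_j.
First-order condition: 114 − 6y_i − 2Σ_{j≠i} y_j = 0.
Imposing symmetry (y_j = y for all j) turns Σ_{j≠i} y_j into 2y, so 114 = 10y and y = 11.4.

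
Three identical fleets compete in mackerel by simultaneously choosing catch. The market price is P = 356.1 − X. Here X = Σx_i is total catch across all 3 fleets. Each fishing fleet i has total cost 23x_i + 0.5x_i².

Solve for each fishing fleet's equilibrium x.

66.62

A representative fishing fleet's profit is π_i = x_i(356.1 − X) − 23x_i − 0.5x_i², with X = x_i + Σ_{j≠i} x_j.
First-order condition: 333.1 − 3x_i − Σ_{j≠i} x_j = 0.
In a symmetric equilibrium every fishing fleet chooses the same x, so Σ_{j≠i} x_j = 2x. The condition becomes 333.1 − 5x = 0, giving x = 333.1/5 = 66.62.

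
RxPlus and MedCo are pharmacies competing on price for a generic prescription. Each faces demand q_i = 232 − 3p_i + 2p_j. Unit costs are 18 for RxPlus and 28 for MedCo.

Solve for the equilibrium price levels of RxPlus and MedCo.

RxPlus's profit: π = (p_{RxPlus} − 18)(232 − 3p_{RxPlus} + 2p_{MedCo}).
∂π/∂p_{RxPlus} = 286 − 6p_{RxPlus} + 2p_{MedCo} = 0 ⇒ p_{RxPlus} = 143/3 + (1/3)p_{MedCo}.
Similarly p_{MedCo} = 158/3 + (1/3)p_{RxPlus}.
Solving the two reaction functions simultaneously: (1 − (1/3)(1/3))p_{RxPlus} = 143/3 + (1/3)·(158/3), so (8/9)p_{RxPlus} = 587/9 and p_{RxPlus} = 73.375.
Then p_{MedCo} = 158/3 + (1/3)·73.375 = 77.125.

73.375, 77.125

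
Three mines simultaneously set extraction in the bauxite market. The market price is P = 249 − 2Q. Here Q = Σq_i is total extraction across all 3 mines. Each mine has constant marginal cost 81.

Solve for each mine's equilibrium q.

A representative mine's profit is π_i = q_i(249 − 2Q) − 81q_i, with Q = q_i + Σ_{j≠i} q_j.
First-order condition: 168 − 4q_i − 2Σ_{j≠i} q_j = 0.
In a symmetric equilibrium every mine chooses the same q, so Σ_{j≠i} q_j = 2q. The condition becomes 168 − 8q = 0, giving q = 168/8 = 21.

21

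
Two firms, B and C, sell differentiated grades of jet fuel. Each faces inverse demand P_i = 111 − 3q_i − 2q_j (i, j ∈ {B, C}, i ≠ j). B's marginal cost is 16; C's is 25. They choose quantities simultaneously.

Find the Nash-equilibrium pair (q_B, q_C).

12.4375, 10.1875

Firm B's profit: π = q_B(111 − 3q_B − 2q_C) − 16q_B.
∂π/∂q_B = 95 − 6q_B − 2q_C = 0 ⇒ q_B = 95/6 − (1/3)q_C.
Similarly q_C = 43/3 − (1/3)q_B.
Substituting the second reaction function into the first: q_B = 95/6 − (1/3)(43/3 − (1/3)q_B), which gives (8/9)q_B = 199/18 ⇒ q_B = 12.4375.
Then q_C = 43/3 − (1/3)·12.4375 = 10.1875.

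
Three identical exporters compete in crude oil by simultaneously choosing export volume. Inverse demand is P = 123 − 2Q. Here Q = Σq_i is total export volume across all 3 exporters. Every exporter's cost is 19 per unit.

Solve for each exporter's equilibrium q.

A representative exporter's profit is π_i = q_i(123 − 2Q) − 19q_i, with Q = q_i + Σ_{j≠i} q_j.
First-order condition: 104 − 4q_i − 2Σ_{j≠i} q_j = 0.
Imposing symmetry (q_j = q for all j) turns Σ_{j≠i} q_j into 2q, so 104 = 8q and q = 13.

13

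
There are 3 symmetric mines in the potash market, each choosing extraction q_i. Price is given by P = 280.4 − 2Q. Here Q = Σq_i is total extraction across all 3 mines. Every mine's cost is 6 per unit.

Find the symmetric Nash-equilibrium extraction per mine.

A representative mine's profit is π_i = q_i(280.4 − 2Q) − 6q_i, with Q = q_i + Σ_{j≠i} q_j.
First-order condition: 274.4 − 4q_i − 2Σ_{j≠i} q_j = 0.
Imposing symmetry (q_j = q for all j) turns Σ_{j≠i} q_j into 2q, so 274.4 = 8q and q = 34.3.

34.3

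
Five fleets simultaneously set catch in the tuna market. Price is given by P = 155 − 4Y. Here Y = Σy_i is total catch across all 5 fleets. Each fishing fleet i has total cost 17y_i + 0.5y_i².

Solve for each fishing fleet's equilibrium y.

A representative fishing fleet's profit is π_i = y_i(155 − 4Y) − 17y_i − 0.5y_i², with Y = y_i + Σ_{j≠i} y_j.
First-order condition: 138 − 9y_i − 4Σ_{j≠i} y_j = 0.
In a symmetric equilibrium every fishing fleet chooses the same y, so Σ_{j≠i} y_j = 4y. The condition becomes 138 − 25y = 0, giving y = 138/25 = 5.52.

5.52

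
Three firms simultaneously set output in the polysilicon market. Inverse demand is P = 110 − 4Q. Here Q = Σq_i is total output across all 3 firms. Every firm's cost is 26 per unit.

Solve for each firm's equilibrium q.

5.25

A representative firm's profit is π_i = q_i(110 − 4Q) − 26q_i, with Q = q_i + Σ_{j≠i} q_j.
First-order condition: 84 − 8q_i − 4Σ_{j≠i} q_j = 0.
In a symmetric equilibrium every firm chooses the same q, so Σ_{j≠i} q_j = 2q. The condition becomes 84 − 16q = 0, giving q = 84/16 = 5.25.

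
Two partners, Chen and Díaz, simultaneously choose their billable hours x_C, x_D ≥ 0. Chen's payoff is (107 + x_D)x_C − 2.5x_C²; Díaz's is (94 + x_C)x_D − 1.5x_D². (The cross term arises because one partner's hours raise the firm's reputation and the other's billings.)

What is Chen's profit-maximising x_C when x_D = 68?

35

Expanding Chen's payoff: 107x_C + x_Dx_C − 2.5x_C².
∂π/∂x_C = 107 + x_D − 5x_C = 0, so x_C = 21.4 + 0.2x_D.
At x_D = 68: x_C = 21.4 + 0.2·68 = 35.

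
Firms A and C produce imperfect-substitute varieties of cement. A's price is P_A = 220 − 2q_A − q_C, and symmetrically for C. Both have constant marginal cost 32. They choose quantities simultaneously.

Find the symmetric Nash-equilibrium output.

37.6

Firm A's profit: π = q_A(220 − 2q_A − q_C) − 32q_A.
∂π/∂q_A = 188 − 4q_A − q_C = 0 ⇒ q_A = 47 − 0.25q_C.
By symmetry q_C = q_A; substituting into the reaction function, 1.25q_A = 47 and q_A = 37.6.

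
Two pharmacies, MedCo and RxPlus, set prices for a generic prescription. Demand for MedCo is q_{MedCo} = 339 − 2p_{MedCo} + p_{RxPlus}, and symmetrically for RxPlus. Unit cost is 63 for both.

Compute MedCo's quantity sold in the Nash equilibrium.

MedCo's profit: π = (p_{MedCo} − 63)(339 − 2p_{MedCo} + p_{RxPlus}).
∂π/∂p_{MedCo} = 465 − 4p_{MedCo} + p_{RxPlus} = 0 ⇒ p_{MedCo} = 116.25 + 0.25p_{RxPlus}.
The game is symmetric, so in equilibrium p_{RxPlus} = p_{MedCo}: the reaction function gives 0.75p_{MedCo} = 116.25, hence p_{MedCo} = 155.
q_{MedCo} = 339 − 2·155 + 155 = 184.

184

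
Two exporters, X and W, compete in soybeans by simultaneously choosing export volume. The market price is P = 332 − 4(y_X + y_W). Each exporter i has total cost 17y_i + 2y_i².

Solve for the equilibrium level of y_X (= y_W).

19.6875

Exporter X's profit: π = y_X(332 − 4(y_X + y_W)) − 17y_X − 2y_X².
∂π/∂y_X = 315 − 12y_X − 4y_W = 0, so y_X = 26.25 − (1/3)y_W.
The game is symmetric, so in equilibrium y_W = y_X: the reaction function gives (4/3)y_X = 26.25, hence y_X = 19.6875.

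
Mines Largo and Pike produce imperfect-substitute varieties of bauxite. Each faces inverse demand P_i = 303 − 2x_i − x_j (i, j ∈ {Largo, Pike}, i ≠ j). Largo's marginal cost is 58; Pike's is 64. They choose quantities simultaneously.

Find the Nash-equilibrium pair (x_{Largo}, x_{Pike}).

49.4, 47.4

Mine Largo's profit: π = x_{Largo}(303 − 2x_{Largo} − x_{Pike}) − 58x_{Largo}.
∂π/∂x_{Largo} = 245 − 4x_{Largo} − x_{Pike} = 0 ⇒ x_{Largo} = 61.25 − 0.25x_{Pike}.
Similarly x_{Pike} = 59.75 − 0.25x_{Largo}.
Plugging x_{Pike} into Largo's best response: x_{Largo} = 61.25 − 0.25(59.75 − 0.25x_{Largo}) ⇒ 0.9375x_{Largo} = 46.3125, so x_{Largo} = 49.4.
Then x_{Pike} = 59.75 − 0.25·49.4 = 47.4.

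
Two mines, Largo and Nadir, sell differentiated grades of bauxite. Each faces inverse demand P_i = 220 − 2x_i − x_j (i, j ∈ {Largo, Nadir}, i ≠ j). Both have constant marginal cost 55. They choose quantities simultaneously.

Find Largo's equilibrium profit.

Mine Largo's profit: π = x_{Largo}(220 − 2x_{Largo} − x_{Nadir}) − 55x_{Largo}.
∂π/∂x_{Largo} = 165 − 4x_{Largo} − x_{Nadir} = 0 ⇒ x_{Largo} = 41.25 − 0.25x_{Nadir}.
By symmetry x_{Nadir} = x_{Largo}; substituting into the reaction function, 1.25x_{Largo} = 41.25 and x_{Largo} = 33.
P_{Largo} = 220 − 2·33 − 33 = 121.
Profit = (121 − 55)·33 = 2178.

2178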